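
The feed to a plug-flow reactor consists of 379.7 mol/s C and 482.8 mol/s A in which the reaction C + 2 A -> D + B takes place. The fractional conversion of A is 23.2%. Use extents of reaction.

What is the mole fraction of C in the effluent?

A reacted = 0.232 × 482.8 = 112 mol/s; ν_A = −2, so ξ = 112/2 = 56 mol/s.
Outlet amounts (n = n₀ + ν ξ):
  C: 379.7 − 1(56) = 323.7
  A: 482.8 − 2(56) = 370.8
  D: 0 + 1(56) = 56
  B: 0 + 1(56) = 56
Total out = 806.5 mol/s; y_C = 323.7 / 806.5 = 0.4014.

0.401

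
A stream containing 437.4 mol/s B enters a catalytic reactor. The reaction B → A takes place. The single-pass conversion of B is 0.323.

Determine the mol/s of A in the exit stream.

B reacted = 0.323 × 437.4 = 141.3 mol/s; ν_B = −1, so ξ = 141.3/1 = 141.3 mol/s.
Outlet amounts (n = n₀ + ν ξ):
  B: 437.4 − 1(141.3) = 296.1
  A: 0 + 1(141.3) = 141.3

141 mol/s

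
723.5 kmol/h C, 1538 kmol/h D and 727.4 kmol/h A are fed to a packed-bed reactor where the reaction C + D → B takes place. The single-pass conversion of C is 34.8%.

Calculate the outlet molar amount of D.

1290 kmol/h

C reacted = 0.348 × 723.5 = 251.8 kmol/h; ν_C = −1, so ξ = 251.8/1 = 251.8 kmol/h.
Outlet amounts (n = n₀ + ν ξ):
  C: 723.5 − 1(251.8) = 471.7
  D: 1538 − 1(251.8) = 1286
  B: 0 + 1(251.8) = 251.8
  A: 727.4 (inert)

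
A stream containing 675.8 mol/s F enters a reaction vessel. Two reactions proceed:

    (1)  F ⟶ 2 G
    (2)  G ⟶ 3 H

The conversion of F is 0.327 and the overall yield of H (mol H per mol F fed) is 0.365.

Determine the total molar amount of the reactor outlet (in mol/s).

Conversion of F: F consumed = 1ξ₁ = 0.327 × 675.8 → ξ₁ = 221 mol/s.
Yield of H: 3ξ₂ / 675.8 = 0.365 → ξ₂ = 82.22 mol/s.
Outlet amounts (n = n₀ + Σ ν·ξ):
  F: 675.8 − 1(221) = 454.8
  G: 0 + 2(221) − 1(82.22) = 359.8
  H: 0 + 3(82.22) = 246.7
Total out = 454.8 + 359.8 + 246.7 = 1061 mol/s.

1060 mol/s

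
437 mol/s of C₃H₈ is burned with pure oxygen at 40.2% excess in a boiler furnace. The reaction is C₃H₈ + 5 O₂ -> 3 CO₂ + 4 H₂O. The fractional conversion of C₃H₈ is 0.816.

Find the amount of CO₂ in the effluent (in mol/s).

1070 mol/s

Stoichiometric O₂ = 5 × 437 = 2185 mol/s; O₂ fed = 2185 × 1.402 = 3063 mol/s.
Fuel reacted = 0.816 × 437 → ξ = 356.6 mol/s.
Outlet (n = n₀ + ν ξ):
  C₃H₈: 437 − 1(356.6) = 80.41
  O₂: 3063 − 5(356.6) = 1280
  CO₂: 0 + 3(356.6) = 1070
  H₂O: 0 + 4(356.6) = 1426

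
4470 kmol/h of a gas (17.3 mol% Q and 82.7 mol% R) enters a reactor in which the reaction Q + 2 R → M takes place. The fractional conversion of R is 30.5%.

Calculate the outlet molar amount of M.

R reacted = 0.305 × 3697 = 1127 kmol/h; ν_R = −2, so ξ = 1127/2 = 563.7 kmol/h.
Outlet amounts (n = n₀ + ν ξ):
  Q: 773.3 − 1(563.7) = 209.6
  R: 3697 − 2(563.7) = 2569
  M: 0 + 1(563.7) = 563.7

564 kmol/h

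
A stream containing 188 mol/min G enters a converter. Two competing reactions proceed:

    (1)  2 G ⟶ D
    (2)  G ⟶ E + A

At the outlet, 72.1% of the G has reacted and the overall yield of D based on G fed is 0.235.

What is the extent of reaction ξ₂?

ξ₂ = 47.2 mol/min

Yield of D: 1ξ₁ / 188 = 0.235 → ξ₁ = 44.18 mol/min.
Conversion of G: 2ξ₁ + 1ξ₂ = 0.721 × 188 = 135.5 → ξ₂ = 47.19 mol/min.
Outlet amounts (n = n₀ + Σ ν·ξ):
  G: 188 − 2(44.18) − 1(47.19) = 52.45
  D: 0 + 1(44.18) = 44.18
  E: 0 + 1(47.19) = 47.19
  A: 0 + 1(47.19) = 47.19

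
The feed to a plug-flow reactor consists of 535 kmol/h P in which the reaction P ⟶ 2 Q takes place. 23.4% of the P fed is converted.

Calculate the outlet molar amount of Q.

P reacted = 0.234 × 535 = 125.2 kmol/h; ν_P = −1, so ξ = 125.2/1 = 125.2 kmol/h.
Outlet amounts (n = n₀ + ν ξ):
  P: 535 − 1(125.2) = 409.8
  Q: 0 + 2(125.2) = 250.4

250 kmol/h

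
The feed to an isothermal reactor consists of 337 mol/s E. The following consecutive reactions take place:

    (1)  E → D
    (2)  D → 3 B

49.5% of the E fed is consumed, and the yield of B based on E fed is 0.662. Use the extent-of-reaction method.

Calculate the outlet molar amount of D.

92.5 mol/s

Conversion of E: E consumed = 1ξ₁ = 0.495 × 337 → ξ₁ = 166.8 mol/s.
Yield of B: 3ξ₂ / 337 = 0.662 → ξ₂ = 74.36 mol/s.
Outlet amounts (n = n₀ + Σ ν·ξ):
  E: 337 − 1(166.8) = 170.2
  D: 0 + 1(166.8) − 1(74.36) = 92.45
  B: 0 + 3(74.36) = 223.1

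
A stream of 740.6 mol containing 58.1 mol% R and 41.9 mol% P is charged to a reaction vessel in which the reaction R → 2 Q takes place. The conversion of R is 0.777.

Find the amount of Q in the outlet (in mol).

R reacted = 0.777 × 430.3 = 334.3 mol; ν_R = −1, so ξ = 334.3/1 = 334.3 mol.
Outlet amounts (n = n₀ + ν ξ):
  R: 430.3 − 1(334.3) = 95.95
  Q: 0 + 2(334.3) = 668.7
  P: 310.3 (inert)

669 mol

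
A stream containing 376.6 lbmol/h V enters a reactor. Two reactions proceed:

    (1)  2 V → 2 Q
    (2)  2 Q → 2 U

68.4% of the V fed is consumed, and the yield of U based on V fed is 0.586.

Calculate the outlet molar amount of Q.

36.9 lbmol/h

Conversion of V: V consumed = 2ξ₁ = 0.684 × 376.6 → ξ₁ = 128.8 lbmol/h.
Yield of U: 2ξ₂ / 376.6 = 0.586 → ξ₂ = 110.3 lbmol/h.
Outlet amounts (n = n₀ + Σ ν·ξ):
  V: 376.6 − 2(128.8) = 119
  Q: 0 + 2(128.8) − 2(110.3) = 36.91
  U: 0 + 2(110.3) = 220.7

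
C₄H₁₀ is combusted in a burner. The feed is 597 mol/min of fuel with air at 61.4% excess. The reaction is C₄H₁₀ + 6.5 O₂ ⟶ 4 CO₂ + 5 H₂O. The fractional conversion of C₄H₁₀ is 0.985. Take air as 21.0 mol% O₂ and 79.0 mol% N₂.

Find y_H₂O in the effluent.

0.0939

Stoichiometric O₂ = 6.5 × 597 = 3880 mol/min; O₂ fed = 3880 × 1.614 = 6263 mol/min.
N₂ fed = 6263 × 79/21 = 23560 mol/min.
Fuel reacted = 0.985 × 597 → ξ = 588 mol/min.
Outlet (n = n₀ + ν ξ):
  C₄H₁₀: 597 − 1(588) = 8.955
  O₂: 6263 − 6.5(588) = 2441
  N₂: 23560 (inert)
  CO₂: 0 + 4(588) = 2352
  H₂O: 0 + 5(588) = 2940
Total out = 31300 mol/min; y_H₂O = 2940 / 31300 = 0.09393.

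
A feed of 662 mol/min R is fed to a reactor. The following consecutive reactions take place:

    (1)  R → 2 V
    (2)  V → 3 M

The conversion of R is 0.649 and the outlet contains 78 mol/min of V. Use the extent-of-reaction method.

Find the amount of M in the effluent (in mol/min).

Conversion of R: R consumed = 1ξ₁ = 0.649 × 662 → ξ₁ = 429.6 mol/min.
V balance: n_V = 0 + 2ξ₁ − 1ξ₂ = 78 → ξ₂ = (2·429.6 − 78)/1 = 781.3 mol/min.
Outlet amounts (n = n₀ + Σ ν·ξ):
  R: 662 − 1(429.6) = 232.4
  V: 0 + 2(429.6) − 1(781.3) = 78
  M: 0 + 3(781.3) = 2344

2340 mol/min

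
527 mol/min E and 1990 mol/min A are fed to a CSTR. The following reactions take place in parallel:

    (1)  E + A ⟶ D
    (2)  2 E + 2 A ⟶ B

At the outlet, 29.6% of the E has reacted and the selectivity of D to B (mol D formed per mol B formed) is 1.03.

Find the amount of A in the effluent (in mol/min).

Conversion of E: E consumed = 0.296 × 527 = 156 mol/min = 1ξ₁ + 2ξ₂.
Selectivity: 1ξ₁ / (1ξ₂) = 1.03 → ξ₁ = 1.03 ξ₂.
Substitute: (1·1.03 + 2) ξ₂ = 156 → ξ₂ = 51.48 mol/min, ξ₁ = 53.03 mol/min.
Outlet amounts (n = n₀ + Σ ν·ξ):
  E: 527 − 1(53.03) − 2(51.48) = 371
  A: 1990 − 1(53.03) − 2(51.48) = 1834
  D: 0 + 1(53.03) = 53.03
  B: 0 + 1(51.48) = 51.48

1830 mol/min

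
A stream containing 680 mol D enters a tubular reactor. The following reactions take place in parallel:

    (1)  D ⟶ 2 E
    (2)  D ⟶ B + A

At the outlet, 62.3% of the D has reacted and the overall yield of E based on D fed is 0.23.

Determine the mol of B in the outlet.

345 mol

Yield of E: 2ξ₁ / 680 = 0.23 → ξ₁ = 78.2 mol.
Conversion of D: 1ξ₁ + 1ξ₂ = 0.623 × 680 = 423.6 → ξ₂ = 345.4 mol.
Outlet amounts (n = n₀ + Σ ν·ξ):
  D: 680 − 1(78.2) − 1(345.4) = 256.4
  E: 0 + 2(78.2) = 156.4
  B: 0 + 1(345.4) = 345.4
  A: 0 + 1(345.4) = 345.4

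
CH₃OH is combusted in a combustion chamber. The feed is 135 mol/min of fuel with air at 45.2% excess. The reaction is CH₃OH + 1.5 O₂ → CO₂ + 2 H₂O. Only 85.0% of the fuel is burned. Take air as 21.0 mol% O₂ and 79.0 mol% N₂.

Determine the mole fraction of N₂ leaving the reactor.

Stoichiometric O₂ = 1.5 × 135 = 202.5 mol/min; O₂ fed = 202.5 × 1.452 = 294 mol/min.
N₂ fed = 294 × 79/21 = 1106 mol/min.
Fuel reacted = 0.85 × 135 → ξ = 114.8 mol/min.
Outlet (n = n₀ + ν ξ):
  CH₃OH: 135 − 1(114.8) = 20.25
  O₂: 294 − 1.5(114.8) = 121.9
  N₂: 1106 (inert)
  CO₂: 0 + 1(114.8) = 114.8
  H₂O: 0 + 2(114.8) = 229.5
Total out = 1593 mol/min; y_N₂ = 1106 / 1593 = 0.6946.

0.695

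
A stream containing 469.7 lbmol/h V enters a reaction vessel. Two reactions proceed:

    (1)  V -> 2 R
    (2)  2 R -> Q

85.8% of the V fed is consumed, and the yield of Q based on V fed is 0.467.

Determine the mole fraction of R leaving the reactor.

Conversion of V: V consumed = 1ξ₁ = 0.858 × 469.7 → ξ₁ = 403 lbmol/h.
Yield of Q: 1ξ₂ / 469.7 = 0.467 → ξ₂ = 219.3 lbmol/h.
Outlet amounts (n = n₀ + Σ ν·ξ):
  V: 469.7 − 1(403) = 66.7
  R: 0 + 2(403) − 2(219.3) = 367.3
  Q: 0 + 1(219.3) = 219.3
Total out = 653.4 lbmol/h; y_R = 367.3 / 653.4 = 0.5622.

0.562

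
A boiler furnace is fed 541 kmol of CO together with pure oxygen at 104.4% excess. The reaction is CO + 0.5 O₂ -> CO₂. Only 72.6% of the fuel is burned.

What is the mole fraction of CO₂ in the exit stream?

0.438

Stoichiometric O₂ = 0.5 × 541 = 270.5 kmol; O₂ fed = 270.5 × 2.044 = 552.9 kmol.
Fuel reacted = 0.726 × 541 → ξ = 392.8 kmol.
Outlet (n = n₀ + ν ξ):
  CO: 541 − 1(392.8) = 148.2
  O₂: 552.9 − 0.5(392.8) = 356.5
  CO₂: 0 + 1(392.8) = 392.8
Total out = 897.5 kmol; y_CO₂ = 392.8 / 897.5 = 0.4376.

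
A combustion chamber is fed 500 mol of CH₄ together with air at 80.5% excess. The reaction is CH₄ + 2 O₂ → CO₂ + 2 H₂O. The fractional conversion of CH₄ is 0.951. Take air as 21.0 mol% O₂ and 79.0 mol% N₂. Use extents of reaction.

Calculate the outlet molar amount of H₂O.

951 mol

Stoichiometric O₂ = 2 × 500 = 1000 mol; O₂ fed = 1000 × 1.805 = 1805 mol.
N₂ fed = 1805 × 79/21 = 6790 mol.
Fuel reacted = 0.951 × 500 → ξ = 475.5 mol.
Outlet (n = n₀ + ν ξ):
  CH₄: 500 − 1(475.5) = 24.5
  O₂: 1805 − 2(475.5) = 854
  N₂: 6790 (inert)
  CO₂: 0 + 1(475.5) = 475.5
  H₂O: 0 + 2(475.5) = 951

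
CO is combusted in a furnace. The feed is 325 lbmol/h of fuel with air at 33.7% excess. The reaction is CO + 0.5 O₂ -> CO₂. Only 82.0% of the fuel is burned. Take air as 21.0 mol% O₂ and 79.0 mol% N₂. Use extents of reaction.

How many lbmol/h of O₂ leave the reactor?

84 lbmol/h

Stoichiometric O₂ = 0.5 × 325 = 162.5 lbmol/h; O₂ fed = 162.5 × 1.337 = 217.3 lbmol/h.
N₂ fed = 217.3 × 79/21 = 817.3 lbmol/h.
Fuel reacted = 0.82 × 325 → ξ = 266.5 lbmol/h.
Outlet (n = n₀ + ν ξ):
  CO: 325 − 1(266.5) = 58.5
  O₂: 217.3 − 0.5(266.5) = 84.01
  N₂: 817.3 (inert)
  CO₂: 0 + 1(266.5) = 266.5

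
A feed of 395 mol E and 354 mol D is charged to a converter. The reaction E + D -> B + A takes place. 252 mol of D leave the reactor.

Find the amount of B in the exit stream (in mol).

102 mol

For D: n = n₀ − 1ξ → 252 = 354 − 1ξ, giving ξ = 102 mol.
Outlet amounts (n = n₀ + ν ξ):
  E: 395 − 1(102) = 293
  D: 354 − 1(102) = 252
  B: 0 + 1(102) = 102
  A: 0 + 1(102) = 102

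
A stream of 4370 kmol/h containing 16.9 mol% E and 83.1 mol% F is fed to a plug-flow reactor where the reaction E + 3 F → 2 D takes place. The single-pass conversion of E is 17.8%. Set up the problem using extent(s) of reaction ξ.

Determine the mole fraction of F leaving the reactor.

E reacted = 0.178 × 738.5 = 131.5 kmol/h; ν_E = −1, so ξ = 131.5/1 = 131.5 kmol/h.
Outlet amounts (n = n₀ + ν ξ):
  E: 738.5 − 1(131.5) = 607.1
  F: 3631 − 3(131.5) = 3237
  D: 0 + 2(131.5) = 262.9
Total out = 4107 kmol/h; y_F = 3237 / 4107 = 0.7882.

0.788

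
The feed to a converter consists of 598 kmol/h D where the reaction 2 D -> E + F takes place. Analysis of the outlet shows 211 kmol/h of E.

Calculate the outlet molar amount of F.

For E: n = n₀ + 1ξ → 211 = 0 + 1ξ, giving ξ = 211 kmol/h.
Outlet amounts (n = n₀ + ν ξ):
  D: 598 − 2(211) = 176
  E: 0 + 1(211) = 211
  F: 0 + 1(211) = 211

211 kmol/h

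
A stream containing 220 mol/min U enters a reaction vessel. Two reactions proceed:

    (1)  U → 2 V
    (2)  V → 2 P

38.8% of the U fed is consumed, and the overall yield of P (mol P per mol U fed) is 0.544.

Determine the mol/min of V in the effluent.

111 mol/min

Conversion of U: U consumed = 1ξ₁ = 0.388 × 220 → ξ₁ = 85.36 mol/min.
Yield of P: 2ξ₂ / 220 = 0.544 → ξ₂ = 59.84 mol/min.
Outlet amounts (n = n₀ + Σ ν·ξ):
  U: 220 − 1(85.36) = 134.6
  V: 0 + 2(85.36) − 1(59.84) = 110.9
  P: 0 + 2(59.84) = 119.7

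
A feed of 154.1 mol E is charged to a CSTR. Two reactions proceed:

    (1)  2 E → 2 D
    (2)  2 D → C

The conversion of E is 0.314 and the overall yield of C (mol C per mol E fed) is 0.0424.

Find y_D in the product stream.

Conversion of E: E consumed = 2ξ₁ = 0.314 × 154.1 → ξ₁ = 24.19 mol.
Yield of C: 1ξ₂ / 154.1 = 0.0424 → ξ₂ = 6.534 mol.
Outlet amounts (n = n₀ + Σ ν·ξ):
  E: 154.1 − 2(24.19) = 105.7
  D: 0 + 2(24.19) − 2(6.534) = 35.32
  C: 0 + 1(6.534) = 6.534
Total out = 147.6 mol; y_D = 35.32 / 147.6 = 0.2393.

0.239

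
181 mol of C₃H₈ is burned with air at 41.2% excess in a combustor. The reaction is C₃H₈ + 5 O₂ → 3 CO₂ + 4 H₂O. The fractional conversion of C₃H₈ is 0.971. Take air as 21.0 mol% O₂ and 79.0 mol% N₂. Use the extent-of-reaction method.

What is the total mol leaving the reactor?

Stoichiometric O₂ = 5 × 181 = 905 mol; O₂ fed = 905 × 1.412 = 1278 mol.
N₂ fed = 1278 × 79/21 = 4807 mol.
Fuel reacted = 0.971 × 181 → ξ = 175.8 mol.
Outlet (n = n₀ + ν ξ):
  C₃H₈: 181 − 1(175.8) = 5.249
  O₂: 1278 − 5(175.8) = 399.1
  N₂: 4807 (inert)
  CO₂: 0 + 3(175.8) = 527.3
  H₂O: 0 + 4(175.8) = 703
Total out = 5.249 + 399.1 + 4807 + 527.3 + 703 = 6442 mol.

6440 mol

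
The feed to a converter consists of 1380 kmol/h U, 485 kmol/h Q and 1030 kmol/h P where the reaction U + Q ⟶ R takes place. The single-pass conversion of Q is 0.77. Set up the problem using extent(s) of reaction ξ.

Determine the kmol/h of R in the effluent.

Q reacted = 0.77 × 485 = 373.4 kmol/h; ν_Q = −1, so ξ = 373.4/1 = 373.4 kmol/h.
Outlet amounts (n = n₀ + ν ξ):
  U: 1380 − 1(373.4) = 1007
  Q: 485 − 1(373.4) = 111.6
  R: 0 + 1(373.4) = 373.4
  P: 1030 (inert)

373 kmol/h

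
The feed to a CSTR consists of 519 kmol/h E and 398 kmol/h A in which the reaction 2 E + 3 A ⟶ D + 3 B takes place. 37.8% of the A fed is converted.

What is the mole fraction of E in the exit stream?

0.483

A reacted = 0.378 × 398 = 150.4 kmol/h; ν_A = −3, so ξ = 150.4/3 = 50.15 kmol/h.
Outlet amounts (n = n₀ + ν ξ):
  E: 519 − 2(50.15) = 418.7
  A: 398 − 3(50.15) = 247.6
  D: 0 + 1(50.15) = 50.15
  B: 0 + 3(50.15) = 150.4
Total out = 866.9 kmol/h; y_E = 418.7 / 866.9 = 0.483.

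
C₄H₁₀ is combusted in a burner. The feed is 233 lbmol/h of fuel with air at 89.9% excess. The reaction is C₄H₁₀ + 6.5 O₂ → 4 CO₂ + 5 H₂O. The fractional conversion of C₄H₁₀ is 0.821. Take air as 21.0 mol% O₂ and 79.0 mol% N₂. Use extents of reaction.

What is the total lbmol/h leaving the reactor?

Stoichiometric O₂ = 6.5 × 233 = 1514 lbmol/h; O₂ fed = 1514 × 1.899 = 2876 lbmol/h.
N₂ fed = 2876 × 79/21 = 10820 lbmol/h.
Fuel reacted = 0.821 × 233 → ξ = 191.3 lbmol/h.
Outlet (n = n₀ + ν ξ):
  C₄H₁₀: 233 − 1(191.3) = 41.71
  O₂: 2876 − 6.5(191.3) = 1633
  N₂: 10820 (inert)
  CO₂: 0 + 4(191.3) = 765.2
  H₂O: 0 + 5(191.3) = 956.5
Total out = 41.71 + 1633 + 10820 + 765.2 + 956.5 = 14220 lbmol/h.

14200 lbmol/h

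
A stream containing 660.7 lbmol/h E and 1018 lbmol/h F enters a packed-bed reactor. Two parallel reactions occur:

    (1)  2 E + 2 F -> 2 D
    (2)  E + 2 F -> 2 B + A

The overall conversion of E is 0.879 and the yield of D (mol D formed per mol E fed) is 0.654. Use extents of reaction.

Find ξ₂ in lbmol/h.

ξ₂ = 149 lbmol/h

Yield of D: 2ξ₁ / 660.7 = 0.654 → ξ₁ = 216 lbmol/h.
Conversion of E: 2ξ₁ + 1ξ₂ = 0.879 × 660.7 = 580.8 → ξ₂ = 148.7 lbmol/h.
Outlet amounts (n = n₀ + Σ ν·ξ):
  E: 660.7 − 2(216) − 1(148.7) = 79.94
  F: 1018 − 2(216) − 2(148.7) = 288.6
  D: 0 + 2(216) = 432.1
  B: 0 + 2(148.7) = 297.3
  A: 0 + 1(148.7) = 148.7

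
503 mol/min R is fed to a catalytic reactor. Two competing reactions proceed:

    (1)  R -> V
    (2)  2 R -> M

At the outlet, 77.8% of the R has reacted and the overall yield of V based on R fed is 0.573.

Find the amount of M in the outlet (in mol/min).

Yield of V: 1ξ₁ / 503 = 0.573 → ξ₁ = 288.2 mol/min.
Conversion of R: 1ξ₁ + 2ξ₂ = 0.778 × 503 = 391.3 → ξ₂ = 51.56 mol/min.
Outlet amounts (n = n₀ + Σ ν·ξ):
  R: 503 − 1(288.2) − 2(51.56) = 111.7
  V: 0 + 1(288.2) = 288.2
  M: 0 + 1(51.56) = 51.56

51.6 mol/min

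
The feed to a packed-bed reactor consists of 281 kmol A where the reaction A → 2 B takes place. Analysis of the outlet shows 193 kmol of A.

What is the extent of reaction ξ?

ξ = 88 kmol

For A: n = n₀ − 1ξ → 193 = 281 − 1ξ, giving ξ = 88 kmol.
Outlet amounts (n = n₀ + ν ξ):
  A: 281 − 1(88) = 193
  B: 0 + 2(88) = 176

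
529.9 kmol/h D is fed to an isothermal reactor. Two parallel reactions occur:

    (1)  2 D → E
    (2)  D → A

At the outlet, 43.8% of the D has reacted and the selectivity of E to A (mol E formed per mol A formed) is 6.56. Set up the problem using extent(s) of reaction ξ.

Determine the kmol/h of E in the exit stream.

108 kmol/h

Conversion of D: D consumed = 0.438 × 529.9 = 232.1 kmol/h = 2ξ₁ + 1ξ₂.
Selectivity: 1ξ₁ / (1ξ₂) = 6.56 → ξ₁ = 6.56 ξ₂.
Substitute: (2·6.56 + 1) ξ₂ = 232.1 → ξ₂ = 16.44 kmol/h, ξ₁ = 107.8 kmol/h.
Outlet amounts (n = n₀ + Σ ν·ξ):
  D: 529.9 − 2(107.8) − 1(16.44) = 297.8
  E: 0 + 1(107.8) = 107.8
  A: 0 + 1(16.44) = 16.44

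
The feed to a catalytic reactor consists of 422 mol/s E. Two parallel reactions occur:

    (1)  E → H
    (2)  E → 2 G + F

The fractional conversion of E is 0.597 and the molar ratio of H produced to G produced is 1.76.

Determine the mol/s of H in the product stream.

196 mol/s

Conversion of E: E consumed = 0.597 × 422 = 251.9 mol/s = 1ξ₁ + 1ξ₂.
Selectivity: 1ξ₁ / (2ξ₂) = 1.76 → ξ₁ = 3.52 ξ₂.
Substitute: (1·3.52 + 1) ξ₂ = 251.9 → ξ₂ = 55.74 mol/s, ξ₁ = 196.2 mol/s.
Outlet amounts (n = n₀ + Σ ν·ξ):
  E: 422 − 1(196.2) − 1(55.74) = 170.1
  H: 0 + 1(196.2) = 196.2
  G: 0 + 2(55.74) = 111.5
  F: 0 + 1(55.74) = 55.74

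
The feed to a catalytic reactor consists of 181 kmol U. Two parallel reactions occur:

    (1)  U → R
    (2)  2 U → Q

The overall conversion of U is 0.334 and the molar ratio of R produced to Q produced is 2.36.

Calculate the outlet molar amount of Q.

13.9 kmol

Conversion of U: U consumed = 0.334 × 181 = 60.45 kmol = 1ξ₁ + 2ξ₂.
Selectivity: 1ξ₁ / (1ξ₂) = 2.36 → ξ₁ = 2.36 ξ₂.
Substitute: (1·2.36 + 2) ξ₂ = 60.45 → ξ₂ = 13.87 kmol, ξ₁ = 32.72 kmol.
Outlet amounts (n = n₀ + Σ ν·ξ):
  U: 181 − 1(32.72) − 2(13.87) = 120.5
  R: 0 + 1(32.72) = 32.72
  Q: 0 + 1(13.87) = 13.87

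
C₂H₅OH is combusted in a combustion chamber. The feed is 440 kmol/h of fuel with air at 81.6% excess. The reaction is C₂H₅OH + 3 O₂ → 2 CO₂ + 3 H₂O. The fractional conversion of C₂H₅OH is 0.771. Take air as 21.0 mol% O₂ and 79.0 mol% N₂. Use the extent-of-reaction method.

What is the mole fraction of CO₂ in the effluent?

Stoichiometric O₂ = 3 × 440 = 1320 kmol/h; O₂ fed = 1320 × 1.816 = 2397 kmol/h.
N₂ fed = 2397 × 79/21 = 9018 kmol/h.
Fuel reacted = 0.771 × 440 → ξ = 339.2 kmol/h.
Outlet (n = n₀ + ν ξ):
  C₂H₅OH: 440 − 1(339.2) = 100.8
  O₂: 2397 − 3(339.2) = 1379
  N₂: 9018 (inert)
  CO₂: 0 + 2(339.2) = 678.5
  H₂O: 0 + 3(339.2) = 1018
Total out = 12190 kmol/h; y_CO₂ = 678.5 / 12190 = 0.05564.

0.0556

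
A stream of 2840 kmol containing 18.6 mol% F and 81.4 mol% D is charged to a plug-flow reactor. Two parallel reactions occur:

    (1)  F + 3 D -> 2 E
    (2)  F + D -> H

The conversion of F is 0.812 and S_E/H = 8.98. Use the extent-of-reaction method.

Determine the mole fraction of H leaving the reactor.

0.0379

Conversion of F: F consumed = 0.812 × 528.2 = 428.9 kmol = 1ξ₁ + 1ξ₂.
Selectivity: 2ξ₁ / (1ξ₂) = 8.98 → ξ₁ = 4.49 ξ₂.
Substitute: (1·4.49 + 1) ξ₂ = 428.9 → ξ₂ = 78.13 kmol, ξ₁ = 350.8 kmol.
Outlet amounts (n = n₀ + Σ ν·ξ):
  F: 528.2 − 1(350.8) − 1(78.13) = 99.31
  D: 2312 − 3(350.8) − 1(78.13) = 1181
  E: 0 + 2(350.8) = 701.6
  H: 0 + 1(78.13) = 78.13
Total out = 2060 kmol; y_H = 78.13 / 2060 = 0.03792.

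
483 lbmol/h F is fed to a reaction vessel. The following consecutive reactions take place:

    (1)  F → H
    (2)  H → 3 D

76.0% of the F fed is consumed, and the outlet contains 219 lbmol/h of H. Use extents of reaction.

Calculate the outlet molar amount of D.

Conversion of F: F consumed = 1ξ₁ = 0.76 × 483 → ξ₁ = 367.1 lbmol/h.
H balance: n_H = 0 + 1ξ₁ − 1ξ₂ = 219 → ξ₂ = (1·367.1 − 219)/1 = 148.1 lbmol/h.
Outlet amounts (n = n₀ + Σ ν·ξ):
  F: 483 − 1(367.1) = 115.9
  H: 0 + 1(367.1) − 1(148.1) = 219
  D: 0 + 3(148.1) = 444.2

444 lbmol/h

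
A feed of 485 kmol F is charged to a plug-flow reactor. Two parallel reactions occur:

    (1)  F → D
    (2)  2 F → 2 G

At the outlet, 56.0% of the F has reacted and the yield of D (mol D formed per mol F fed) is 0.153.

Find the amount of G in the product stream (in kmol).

Yield of D: 1ξ₁ / 485 = 0.153 → ξ₁ = 74.2 kmol.
Conversion of F: 1ξ₁ + 2ξ₂ = 0.56 × 485 = 271.6 → ξ₂ = 98.7 kmol.
Outlet amounts (n = n₀ + Σ ν·ξ):
  F: 485 − 1(74.2) − 2(98.7) = 213.4
  D: 0 + 1(74.2) = 74.2
  G: 0 + 2(98.7) = 197.4

197 kmol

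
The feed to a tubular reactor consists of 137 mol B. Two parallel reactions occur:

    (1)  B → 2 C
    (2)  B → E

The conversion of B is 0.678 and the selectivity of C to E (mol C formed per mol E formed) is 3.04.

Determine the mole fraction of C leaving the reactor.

Conversion of B: B consumed = 0.678 × 137 = 92.89 mol = 1ξ₁ + 1ξ₂.
Selectivity: 2ξ₁ / (1ξ₂) = 3.04 → ξ₁ = 1.52 ξ₂.
Substitute: (1·1.52 + 1) ξ₂ = 92.89 → ξ₂ = 36.86 mol, ξ₁ = 56.03 mol.
Outlet amounts (n = n₀ + Σ ν·ξ):
  B: 137 − 1(56.03) − 1(36.86) = 44.11
  C: 0 + 2(56.03) = 112.1
  E: 0 + 1(36.86) = 36.86
Total out = 193 mol; y_C = 112.1 / 193 = 0.5805.

0.581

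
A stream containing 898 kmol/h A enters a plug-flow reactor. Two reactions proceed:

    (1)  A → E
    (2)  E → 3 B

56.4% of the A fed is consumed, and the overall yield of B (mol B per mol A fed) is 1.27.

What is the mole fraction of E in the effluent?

Conversion of A: A consumed = 1ξ₁ = 0.564 × 898 → ξ₁ = 506.5 kmol/h.
Yield of B: 3ξ₂ / 898 = 1.27 → ξ₂ = 380.2 kmol/h.
Outlet amounts (n = n₀ + Σ ν·ξ):
  A: 898 − 1(506.5) = 391.5
  E: 0 + 1(506.5) − 1(380.2) = 126.3
  B: 0 + 3(380.2) = 1140
Total out = 1658 kmol/h; y_E = 126.3 / 1658 = 0.07617.

0.0762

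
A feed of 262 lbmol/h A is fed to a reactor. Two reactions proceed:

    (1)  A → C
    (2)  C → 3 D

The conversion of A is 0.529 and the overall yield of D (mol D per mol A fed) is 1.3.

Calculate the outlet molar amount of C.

25.1 lbmol/h

Conversion of A: A consumed = 1ξ₁ = 0.529 × 262 → ξ₁ = 138.6 lbmol/h.
Yield of D: 3ξ₂ / 262 = 1.3 → ξ₂ = 113.5 lbmol/h.
Outlet amounts (n = n₀ + Σ ν·ξ):
  A: 262 − 1(138.6) = 123.4
  C: 0 + 1(138.6) − 1(113.5) = 25.06
  D: 0 + 3(113.5) = 340.6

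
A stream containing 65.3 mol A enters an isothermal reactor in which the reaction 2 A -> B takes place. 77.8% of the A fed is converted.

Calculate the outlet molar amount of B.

A reacted = 0.778 × 65.3 = 50.8 mol; ν_A = −2, so ξ = 50.8/2 = 25.4 mol.
Outlet amounts (n = n₀ + ν ξ):
  A: 65.3 − 2(25.4) = 14.5
  B: 0 + 1(25.4) = 25.4

25.4 mol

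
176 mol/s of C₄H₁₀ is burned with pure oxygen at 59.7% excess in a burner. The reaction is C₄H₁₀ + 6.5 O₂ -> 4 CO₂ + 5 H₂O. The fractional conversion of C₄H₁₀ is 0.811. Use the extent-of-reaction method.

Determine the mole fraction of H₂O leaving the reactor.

Stoichiometric O₂ = 6.5 × 176 = 1144 mol/s; O₂ fed = 1144 × 1.597 = 1827 mol/s.
Fuel reacted = 0.811 × 176 → ξ = 142.7 mol/s.
Outlet (n = n₀ + ν ξ):
  C₄H₁₀: 176 − 1(142.7) = 33.26
  O₂: 1827 − 6.5(142.7) = 899.2
  CO₂: 0 + 4(142.7) = 570.9
  H₂O: 0 + 5(142.7) = 713.7
Total out = 2217 mol/s; y_H₂O = 713.7 / 2217 = 0.3219.

0.322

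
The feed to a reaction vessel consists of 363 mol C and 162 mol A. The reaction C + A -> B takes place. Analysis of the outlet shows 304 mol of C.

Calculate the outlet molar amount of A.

For C: n = n₀ − 1ξ → 304 = 363 − 1ξ, giving ξ = 59 mol.
Outlet amounts (n = n₀ + ν ξ):
  C: 363 − 1(59) = 304
  A: 162 − 1(59) = 103
  B: 0 + 1(59) = 59

103 mol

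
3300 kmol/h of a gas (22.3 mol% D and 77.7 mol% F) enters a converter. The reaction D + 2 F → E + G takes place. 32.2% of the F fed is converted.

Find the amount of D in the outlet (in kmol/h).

323 kmol/h

F reacted = 0.322 × 2564 = 825.6 kmol/h; ν_F = −2, so ξ = 825.6/2 = 412.8 kmol/h.
Outlet amounts (n = n₀ + ν ξ):
  D: 735.9 − 1(412.8) = 323.1
  F: 2564 − 2(412.8) = 1738
  E: 0 + 1(412.8) = 412.8
  G: 0 + 1(412.8) = 412.8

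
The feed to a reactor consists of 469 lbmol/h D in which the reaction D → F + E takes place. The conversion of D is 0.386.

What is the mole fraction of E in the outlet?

D reacted = 0.386 × 469 = 181 lbmol/h; ν_D = −1, so ξ = 181/1 = 181 lbmol/h.
Outlet amounts (n = n₀ + ν ξ):
  D: 469 − 1(181) = 288
  F: 0 + 1(181) = 181
  E: 0 + 1(181) = 181
Total out = 650 lbmol/h; y_E = 181 / 650 = 0.2785.

0.278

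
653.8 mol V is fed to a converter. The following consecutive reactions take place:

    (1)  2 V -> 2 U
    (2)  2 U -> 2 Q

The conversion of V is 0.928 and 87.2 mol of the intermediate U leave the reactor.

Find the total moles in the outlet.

Conversion of V: V consumed = 2ξ₁ = 0.928 × 653.8 → ξ₁ = 303.4 mol.
U balance: n_U = 0 + 2ξ₁ − 2ξ₂ = 87.2 → ξ₂ = (2·303.4 − 87.2)/2 = 259.8 mol.
Outlet amounts (n = n₀ + Σ ν·ξ):
  V: 653.8 − 2(303.4) = 47.07
  U: 0 + 2(303.4) − 2(259.8) = 87.2
  Q: 0 + 2(259.8) = 519.5
Total out = 47.07 + 87.2 + 519.5 = 653.8 mol.

654 mol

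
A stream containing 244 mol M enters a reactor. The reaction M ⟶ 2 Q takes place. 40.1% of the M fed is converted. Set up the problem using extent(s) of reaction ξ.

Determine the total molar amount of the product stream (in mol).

M reacted = 0.401 × 244 = 97.84 mol; ν_M = −1, so ξ = 97.84/1 = 97.84 mol.
Outlet amounts (n = n₀ + ν ξ):
  M: 244 − 1(97.84) = 146.2
  Q: 0 + 2(97.84) = 195.7
Total out = 146.2 + 195.7 = 341.8 mol.

342 mol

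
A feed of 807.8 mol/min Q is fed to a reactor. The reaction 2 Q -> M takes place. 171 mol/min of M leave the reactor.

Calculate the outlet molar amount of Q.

466 mol/min

For M: n = n₀ + 1ξ → 171 = 0 + 1ξ, giving ξ = 171 mol/min.
Outlet amounts (n = n₀ + ν ξ):
  Q: 807.8 − 2(171) = 465.8
  M: 0 + 1(171) = 171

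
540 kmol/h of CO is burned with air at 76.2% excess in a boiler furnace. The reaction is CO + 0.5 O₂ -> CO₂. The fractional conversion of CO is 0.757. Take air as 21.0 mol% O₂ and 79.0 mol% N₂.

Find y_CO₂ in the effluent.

0.157

Stoichiometric O₂ = 0.5 × 540 = 270 kmol/h; O₂ fed = 270 × 1.762 = 475.7 kmol/h.
N₂ fed = 475.7 × 79/21 = 1790 kmol/h.
Fuel reacted = 0.757 × 540 → ξ = 408.8 kmol/h.
Outlet (n = n₀ + ν ξ):
  CO: 540 − 1(408.8) = 131.2
  O₂: 475.7 − 0.5(408.8) = 271.4
  N₂: 1790 (inert)
  CO₂: 0 + 1(408.8) = 408.8
Total out = 2601 kmol/h; y_CO₂ = 408.8 / 2601 = 0.1572.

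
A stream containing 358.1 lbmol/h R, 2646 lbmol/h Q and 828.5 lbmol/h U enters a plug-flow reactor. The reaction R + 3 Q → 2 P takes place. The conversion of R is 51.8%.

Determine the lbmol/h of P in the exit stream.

R reacted = 0.518 × 358.1 = 185.5 lbmol/h; ν_R = −1, so ξ = 185.5/1 = 185.5 lbmol/h.
Outlet amounts (n = n₀ + ν ξ):
  R: 358.1 − 1(185.5) = 172.6
  Q: 2646 − 3(185.5) = 2090
  P: 0 + 2(185.5) = 371
  U: 828.5 (inert)

371 lbmol/h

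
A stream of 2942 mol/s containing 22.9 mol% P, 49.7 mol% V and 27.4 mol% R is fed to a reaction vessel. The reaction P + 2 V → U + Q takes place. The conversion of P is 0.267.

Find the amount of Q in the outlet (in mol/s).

180 mol/s

P reacted = 0.267 × 673.7 = 179.9 mol/s; ν_P = −1, so ξ = 179.9/1 = 179.9 mol/s.
Outlet amounts (n = n₀ + ν ξ):
  P: 673.7 − 1(179.9) = 493.8
  V: 1462 − 2(179.9) = 1102
  U: 0 + 1(179.9) = 179.9
  Q: 0 + 1(179.9) = 179.9
  R: 806.1 (inert)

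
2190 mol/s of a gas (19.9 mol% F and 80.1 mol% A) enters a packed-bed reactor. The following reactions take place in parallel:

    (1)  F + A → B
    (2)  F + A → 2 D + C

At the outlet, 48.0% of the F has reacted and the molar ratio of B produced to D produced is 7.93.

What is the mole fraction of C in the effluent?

Conversion of F: F consumed = 0.48 × 435.8 = 209.2 mol/s = 1ξ₁ + 1ξ₂.
Selectivity: 1ξ₁ / (2ξ₂) = 7.93 → ξ₁ = 15.86 ξ₂.
Substitute: (1·15.86 + 1) ξ₂ = 209.2 → ξ₂ = 12.41 mol/s, ξ₁ = 196.8 mol/s.
Outlet amounts (n = n₀ + Σ ν·ξ):
  F: 435.8 − 1(196.8) − 1(12.41) = 226.6
  A: 1754 − 1(196.8) − 1(12.41) = 1545
  B: 0 + 1(196.8) = 196.8
  D: 0 + 2(12.41) = 24.81
  C: 0 + 1(12.41) = 12.41
Total out = 2006 mol/s; y_C = 12.41 / 2006 = 0.006186.

0.00619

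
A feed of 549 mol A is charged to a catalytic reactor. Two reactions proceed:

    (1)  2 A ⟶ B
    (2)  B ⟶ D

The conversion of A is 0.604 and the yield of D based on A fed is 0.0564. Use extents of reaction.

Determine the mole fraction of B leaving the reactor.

Conversion of A: A consumed = 2ξ₁ = 0.604 × 549 → ξ₁ = 165.8 mol.
Yield of D: 1ξ₂ / 549 = 0.0564 → ξ₂ = 30.96 mol.
Outlet amounts (n = n₀ + Σ ν·ξ):
  A: 549 − 2(165.8) = 217.4
  B: 0 + 1(165.8) − 1(30.96) = 134.8
  D: 0 + 1(30.96) = 30.96
Total out = 383.2 mol; y_B = 134.8 / 383.2 = 0.3519.

0.352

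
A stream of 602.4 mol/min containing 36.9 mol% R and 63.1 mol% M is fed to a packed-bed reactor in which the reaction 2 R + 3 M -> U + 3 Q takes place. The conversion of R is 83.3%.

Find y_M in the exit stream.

0.201

R reacted = 0.833 × 222.3 = 185.2 mol/min; ν_R = −2, so ξ = 185.2/2 = 92.58 mol/min.
Outlet amounts (n = n₀ + ν ξ):
  R: 222.3 − 2(92.58) = 37.12
  M: 380.1 − 3(92.58) = 102.4
  U: 0 + 1(92.58) = 92.58
  Q: 0 + 3(92.58) = 277.7
Total out = 509.8 mol/min; y_M = 102.4 / 509.8 = 0.2008.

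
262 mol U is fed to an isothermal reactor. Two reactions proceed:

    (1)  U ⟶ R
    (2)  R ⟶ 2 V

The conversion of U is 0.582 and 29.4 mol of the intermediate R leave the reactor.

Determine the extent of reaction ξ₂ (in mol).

Conversion of U: U consumed = 1ξ₁ = 0.582 × 262 → ξ₁ = 152.5 mol.
R balance: n_R = 0 + 1ξ₁ − 1ξ₂ = 29.4 → ξ₂ = (1·152.5 − 29.4)/1 = 123.1 mol.
Outlet amounts (n = n₀ + Σ ν·ξ):
  U: 262 − 1(152.5) = 109.5
  R: 0 + 1(152.5) − 1(123.1) = 29.4
  V: 0 + 2(123.1) = 246.2

ξ₂ = 123 mol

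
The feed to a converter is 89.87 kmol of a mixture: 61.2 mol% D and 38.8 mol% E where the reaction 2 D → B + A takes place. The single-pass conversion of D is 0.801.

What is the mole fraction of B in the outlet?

0.245

D reacted = 0.801 × 55 = 44.06 kmol; ν_D = −2, so ξ = 44.06/2 = 22.03 kmol.
Outlet amounts (n = n₀ + ν ξ):
  D: 55 − 2(22.03) = 10.95
  B: 0 + 1(22.03) = 22.03
  A: 0 + 1(22.03) = 22.03
  E: 34.87 (inert)
Total out = 89.87 kmol; y_B = 22.03 / 89.87 = 0.2451.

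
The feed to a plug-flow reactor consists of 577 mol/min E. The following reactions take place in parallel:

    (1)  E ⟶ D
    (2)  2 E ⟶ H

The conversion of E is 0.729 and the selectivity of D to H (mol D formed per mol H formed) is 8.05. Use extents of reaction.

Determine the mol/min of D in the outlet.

Conversion of E: E consumed = 0.729 × 577 = 420.6 mol/min = 1ξ₁ + 2ξ₂.
Selectivity: 1ξ₁ / (1ξ₂) = 8.05 → ξ₁ = 8.05 ξ₂.
Substitute: (1·8.05 + 2) ξ₂ = 420.6 → ξ₂ = 41.85 mol/min, ξ₁ = 336.9 mol/min.
Outlet amounts (n = n₀ + Σ ν·ξ):
  E: 577 − 1(336.9) − 2(41.85) = 156.4
  D: 0 + 1(336.9) = 336.9
  H: 0 + 1(41.85) = 41.85

337 mol/min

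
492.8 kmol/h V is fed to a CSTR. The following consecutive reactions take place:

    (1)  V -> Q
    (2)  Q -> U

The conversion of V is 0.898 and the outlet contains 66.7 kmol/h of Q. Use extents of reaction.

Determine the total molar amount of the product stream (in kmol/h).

Conversion of V: V consumed = 1ξ₁ = 0.898 × 492.8 → ξ₁ = 442.5 kmol/h.
Q balance: n_Q = 0 + 1ξ₁ − 1ξ₂ = 66.7 → ξ₂ = (1·442.5 − 66.7)/1 = 375.8 kmol/h.
Outlet amounts (n = n₀ + Σ ν·ξ):
  V: 492.8 − 1(442.5) = 50.27
  Q: 0 + 1(442.5) − 1(375.8) = 66.7
  U: 0 + 1(375.8) = 375.8
Total out = 50.27 + 66.7 + 375.8 = 492.8 kmol/h.

493 kmol/h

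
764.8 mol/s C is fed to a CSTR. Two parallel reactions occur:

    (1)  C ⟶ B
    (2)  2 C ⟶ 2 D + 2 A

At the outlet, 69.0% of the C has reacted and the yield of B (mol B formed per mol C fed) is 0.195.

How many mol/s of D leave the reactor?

Yield of B: 1ξ₁ / 764.8 = 0.195 → ξ₁ = 149.1 mol/s.
Conversion of C: 1ξ₁ + 2ξ₂ = 0.69 × 764.8 = 527.7 → ξ₂ = 189.3 mol/s.
Outlet amounts (n = n₀ + Σ ν·ξ):
  C: 764.8 − 1(149.1) − 2(189.3) = 237.1
  B: 0 + 1(149.1) = 149.1
  D: 0 + 2(189.3) = 378.6
  A: 0 + 2(189.3) = 378.6

379 mol/s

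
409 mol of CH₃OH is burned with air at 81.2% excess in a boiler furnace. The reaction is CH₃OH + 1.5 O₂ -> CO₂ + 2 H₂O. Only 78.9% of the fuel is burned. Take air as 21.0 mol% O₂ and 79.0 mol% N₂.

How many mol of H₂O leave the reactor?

645 mol

Stoichiometric O₂ = 1.5 × 409 = 613.5 mol; O₂ fed = 613.5 × 1.812 = 1112 mol.
N₂ fed = 1112 × 79/21 = 4182 mol.
Fuel reacted = 0.789 × 409 → ξ = 322.7 mol.
Outlet (n = n₀ + ν ξ):
  CH₃OH: 409 − 1(322.7) = 86.3
  O₂: 1112 − 1.5(322.7) = 627.6
  N₂: 4182 (inert)
  CO₂: 0 + 1(322.7) = 322.7
  H₂O: 0 + 2(322.7) = 645.4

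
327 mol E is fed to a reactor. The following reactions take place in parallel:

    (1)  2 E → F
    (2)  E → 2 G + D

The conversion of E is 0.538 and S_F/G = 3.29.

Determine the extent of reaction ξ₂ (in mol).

ξ₂ = 12.4 mol

Conversion of E: E consumed = 0.538 × 327 = 175.9 mol = 2ξ₁ + 1ξ₂.
Selectivity: 1ξ₁ / (2ξ₂) = 3.29 → ξ₁ = 6.58 ξ₂.
Substitute: (2·6.58 + 1) ξ₂ = 175.9 → ξ₂ = 12.42 mol, ξ₁ = 81.75 mol.
Outlet amounts (n = n₀ + Σ ν·ξ):
  E: 327 − 2(81.75) − 1(12.42) = 151.1
  F: 0 + 1(81.75) = 81.75
  G: 0 + 2(12.42) = 24.85
  D: 0 + 1(12.42) = 12.42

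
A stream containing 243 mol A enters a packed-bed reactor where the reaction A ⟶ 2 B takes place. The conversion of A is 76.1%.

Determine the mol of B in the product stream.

A reacted = 0.761 × 243 = 184.9 mol; ν_A = −1, so ξ = 184.9/1 = 184.9 mol.
Outlet amounts (n = n₀ + ν ξ):
  A: 243 − 1(184.9) = 58.08
  B: 0 + 2(184.9) = 369.8

370 mol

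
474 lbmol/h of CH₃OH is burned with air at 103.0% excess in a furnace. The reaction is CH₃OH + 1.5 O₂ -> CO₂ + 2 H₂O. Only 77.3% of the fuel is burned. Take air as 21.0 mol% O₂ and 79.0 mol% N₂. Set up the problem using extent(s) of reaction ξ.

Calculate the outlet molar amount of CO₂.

366 lbmol/h

Stoichiometric O₂ = 1.5 × 474 = 711 lbmol/h; O₂ fed = 711 × 2.030 = 1443 lbmol/h.
N₂ fed = 1443 × 79/21 = 5430 lbmol/h.
Fuel reacted = 0.773 × 474 → ξ = 366.4 lbmol/h.
Outlet (n = n₀ + ν ξ):
  CH₃OH: 474 − 1(366.4) = 107.6
  O₂: 1443 − 1.5(366.4) = 893.7
  N₂: 5430 (inert)
  CO₂: 0 + 1(366.4) = 366.4
  H₂O: 0 + 2(366.4) = 732.8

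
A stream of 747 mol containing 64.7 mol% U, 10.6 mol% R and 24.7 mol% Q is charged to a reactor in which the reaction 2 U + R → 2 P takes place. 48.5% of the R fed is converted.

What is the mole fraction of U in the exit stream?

R reacted = 0.485 × 79.18 = 38.4 mol; ν_R = −1, so ξ = 38.4/1 = 38.4 mol.
Outlet amounts (n = n₀ + ν ξ):
  U: 483.3 − 2(38.4) = 406.5
  R: 79.18 − 1(38.4) = 40.78
  P: 0 + 2(38.4) = 76.81
  Q: 184.5 (inert)
Total out = 708.6 mol; y_U = 406.5 / 708.6 = 0.5737.

0.574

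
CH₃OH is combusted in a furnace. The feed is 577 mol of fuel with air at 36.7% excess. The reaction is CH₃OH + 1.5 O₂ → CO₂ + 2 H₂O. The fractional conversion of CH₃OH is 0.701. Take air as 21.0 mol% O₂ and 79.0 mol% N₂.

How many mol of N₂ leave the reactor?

Stoichiometric O₂ = 1.5 × 577 = 865.5 mol; O₂ fed = 865.5 × 1.367 = 1183 mol.
N₂ fed = 1183 × 79/21 = 4451 mol.
Fuel reacted = 0.701 × 577 → ξ = 404.5 mol.
Outlet (n = n₀ + ν ξ):
  CH₃OH: 577 − 1(404.5) = 172.5
  O₂: 1183 − 1.5(404.5) = 576.4
  N₂: 4451 (inert)
  CO₂: 0 + 1(404.5) = 404.5
  H₂O: 0 + 2(404.5) = 809

4450 mol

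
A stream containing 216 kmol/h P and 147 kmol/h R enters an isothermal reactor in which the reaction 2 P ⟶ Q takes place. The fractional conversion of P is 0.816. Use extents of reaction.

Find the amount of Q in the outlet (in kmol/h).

P reacted = 0.816 × 216 = 176.3 kmol/h; ν_P = −2, so ξ = 176.3/2 = 88.13 kmol/h.
Outlet amounts (n = n₀ + ν ξ):
  P: 216 − 2(88.13) = 39.74
  Q: 0 + 1(88.13) = 88.13
  R: 147 (inert)

88.1 kmol/h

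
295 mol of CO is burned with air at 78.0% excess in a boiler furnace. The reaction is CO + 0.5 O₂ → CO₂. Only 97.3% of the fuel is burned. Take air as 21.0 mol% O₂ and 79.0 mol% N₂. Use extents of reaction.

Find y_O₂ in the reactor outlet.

Stoichiometric O₂ = 0.5 × 295 = 147.5 mol; O₂ fed = 147.5 × 1.780 = 262.6 mol.
N₂ fed = 262.6 × 79/21 = 987.7 mol.
Fuel reacted = 0.973 × 295 → ξ = 287 mol.
Outlet (n = n₀ + ν ξ):
  CO: 295 − 1(287) = 7.965
  O₂: 262.6 − 0.5(287) = 119
  N₂: 987.7 (inert)
  CO₂: 0 + 1(287) = 287
Total out = 1402 mol; y_O₂ = 119 / 1402 = 0.08492.

0.0849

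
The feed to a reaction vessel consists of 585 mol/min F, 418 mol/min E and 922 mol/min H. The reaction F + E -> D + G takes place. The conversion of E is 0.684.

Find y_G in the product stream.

0.149

E reacted = 0.684 × 418 = 285.9 mol/min; ν_E = −1, so ξ = 285.9/1 = 285.9 mol/min.
Outlet amounts (n = n₀ + ν ξ):
  F: 585 − 1(285.9) = 299.1
  E: 418 − 1(285.9) = 132.1
  D: 0 + 1(285.9) = 285.9
  G: 0 + 1(285.9) = 285.9
  H: 922 (inert)
Total out = 1925 mol/min; y_G = 285.9 / 1925 = 0.1485.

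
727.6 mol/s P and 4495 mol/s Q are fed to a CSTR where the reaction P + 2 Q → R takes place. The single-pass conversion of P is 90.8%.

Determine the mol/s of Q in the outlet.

3170 mol/s

P reacted = 0.908 × 727.6 = 660.7 mol/s; ν_P = −1, so ξ = 660.7/1 = 660.7 mol/s.
Outlet amounts (n = n₀ + ν ξ):
  P: 727.6 − 1(660.7) = 66.94
  Q: 4495 − 2(660.7) = 3174
  R: 0 + 1(660.7) = 660.7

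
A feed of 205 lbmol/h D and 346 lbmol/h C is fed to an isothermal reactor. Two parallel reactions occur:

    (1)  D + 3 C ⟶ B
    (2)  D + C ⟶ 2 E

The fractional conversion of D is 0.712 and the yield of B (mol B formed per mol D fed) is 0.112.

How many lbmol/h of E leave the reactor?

Yield of B: 1ξ₁ / 205 = 0.112 → ξ₁ = 22.96 lbmol/h.
Conversion of D: 1ξ₁ + 1ξ₂ = 0.712 × 205 = 146 → ξ₂ = 123 lbmol/h.
Outlet amounts (n = n₀ + Σ ν·ξ):
  D: 205 − 1(22.96) − 1(123) = 59.04
  C: 346 − 3(22.96) − 1(123) = 154.1
  B: 0 + 1(22.96) = 22.96
  E: 0 + 2(123) = 246

246 lbmol/h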